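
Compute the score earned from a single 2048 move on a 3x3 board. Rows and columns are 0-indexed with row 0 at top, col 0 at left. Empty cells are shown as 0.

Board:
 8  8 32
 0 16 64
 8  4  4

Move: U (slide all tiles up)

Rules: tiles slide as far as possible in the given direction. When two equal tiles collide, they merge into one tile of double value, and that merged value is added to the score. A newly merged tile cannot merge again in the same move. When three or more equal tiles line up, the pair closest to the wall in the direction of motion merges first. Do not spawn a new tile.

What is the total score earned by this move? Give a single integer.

Answer: 16

Derivation:
Slide up:
col 0: [8, 0, 8] -> [16, 0, 0]  score +16 (running 16)
col 1: [8, 16, 4] -> [8, 16, 4]  score +0 (running 16)
col 2: [32, 64, 4] -> [32, 64, 4]  score +0 (running 16)
Board after move:
16  8 32
 0 16 64
 0  4  4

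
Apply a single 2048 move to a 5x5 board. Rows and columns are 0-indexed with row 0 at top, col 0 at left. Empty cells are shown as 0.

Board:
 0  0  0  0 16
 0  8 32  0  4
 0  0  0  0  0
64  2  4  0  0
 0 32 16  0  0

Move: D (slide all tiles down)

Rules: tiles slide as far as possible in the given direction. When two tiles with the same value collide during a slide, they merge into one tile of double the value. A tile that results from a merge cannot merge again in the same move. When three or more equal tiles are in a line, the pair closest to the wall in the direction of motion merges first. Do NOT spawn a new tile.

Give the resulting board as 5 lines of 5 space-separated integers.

Answer:  0  0  0  0  0
 0  0  0  0  0
 0  8 32  0  0
 0  2  4  0 16
64 32 16  0  4

Derivation:
Slide down:
col 0: [0, 0, 0, 64, 0] -> [0, 0, 0, 0, 64]
col 1: [0, 8, 0, 2, 32] -> [0, 0, 8, 2, 32]
col 2: [0, 32, 0, 4, 16] -> [0, 0, 32, 4, 16]
col 3: [0, 0, 0, 0, 0] -> [0, 0, 0, 0, 0]
col 4: [16, 4, 0, 0, 0] -> [0, 0, 0, 16, 4]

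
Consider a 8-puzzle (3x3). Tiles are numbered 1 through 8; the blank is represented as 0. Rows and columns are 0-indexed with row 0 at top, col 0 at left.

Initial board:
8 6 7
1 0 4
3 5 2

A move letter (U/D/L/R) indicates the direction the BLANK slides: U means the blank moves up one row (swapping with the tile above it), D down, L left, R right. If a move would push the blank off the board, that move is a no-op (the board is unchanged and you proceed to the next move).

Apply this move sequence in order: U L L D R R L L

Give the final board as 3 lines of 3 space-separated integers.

Answer: 1 8 7
0 6 4
3 5 2

Derivation:
After move 1 (U):
8 0 7
1 6 4
3 5 2

After move 2 (L):
0 8 7
1 6 4
3 5 2

After move 3 (L):
0 8 7
1 6 4
3 5 2

After move 4 (D):
1 8 7
0 6 4
3 5 2

After move 5 (R):
1 8 7
6 0 4
3 5 2

After move 6 (R):
1 8 7
6 4 0
3 5 2

After move 7 (L):
1 8 7
6 0 4
3 5 2

After move 8 (L):
1 8 7
0 6 4
3 5 2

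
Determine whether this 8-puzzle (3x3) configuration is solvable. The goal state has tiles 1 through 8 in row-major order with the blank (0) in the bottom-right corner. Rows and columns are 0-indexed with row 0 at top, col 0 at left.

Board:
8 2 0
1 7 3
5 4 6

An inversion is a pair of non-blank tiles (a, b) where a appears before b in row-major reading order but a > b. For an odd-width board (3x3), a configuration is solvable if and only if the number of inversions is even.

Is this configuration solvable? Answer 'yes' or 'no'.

Inversions (pairs i<j in row-major order where tile[i] > tile[j] > 0): 13
13 is odd, so the puzzle is not solvable.

Answer: no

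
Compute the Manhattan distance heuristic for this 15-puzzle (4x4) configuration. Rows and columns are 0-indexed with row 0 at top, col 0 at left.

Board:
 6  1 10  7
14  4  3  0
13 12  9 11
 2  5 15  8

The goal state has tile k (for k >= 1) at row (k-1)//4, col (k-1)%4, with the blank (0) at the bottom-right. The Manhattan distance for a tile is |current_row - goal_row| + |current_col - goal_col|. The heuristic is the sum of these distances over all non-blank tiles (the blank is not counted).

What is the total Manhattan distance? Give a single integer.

Tile 6: (0,0)->(1,1) = 2
Tile 1: (0,1)->(0,0) = 1
Tile 10: (0,2)->(2,1) = 3
Tile 7: (0,3)->(1,2) = 2
Tile 14: (1,0)->(3,1) = 3
Tile 4: (1,1)->(0,3) = 3
Tile 3: (1,2)->(0,2) = 1
Tile 13: (2,0)->(3,0) = 1
Tile 12: (2,1)->(2,3) = 2
Tile 9: (2,2)->(2,0) = 2
Tile 11: (2,3)->(2,2) = 1
Tile 2: (3,0)->(0,1) = 4
Tile 5: (3,1)->(1,0) = 3
Tile 15: (3,2)->(3,2) = 0
Tile 8: (3,3)->(1,3) = 2
Sum: 2 + 1 + 3 + 2 + 3 + 3 + 1 + 1 + 2 + 2 + 1 + 4 + 3 + 0 + 2 = 30

Answer: 30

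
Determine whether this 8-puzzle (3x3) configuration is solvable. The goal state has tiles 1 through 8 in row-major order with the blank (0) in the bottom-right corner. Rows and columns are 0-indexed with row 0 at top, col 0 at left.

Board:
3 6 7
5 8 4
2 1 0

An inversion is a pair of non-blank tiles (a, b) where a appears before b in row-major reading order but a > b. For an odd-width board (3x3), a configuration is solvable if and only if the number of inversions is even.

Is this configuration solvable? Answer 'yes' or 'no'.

Inversions (pairs i<j in row-major order where tile[i] > tile[j] > 0): 19
19 is odd, so the puzzle is not solvable.

Answer: no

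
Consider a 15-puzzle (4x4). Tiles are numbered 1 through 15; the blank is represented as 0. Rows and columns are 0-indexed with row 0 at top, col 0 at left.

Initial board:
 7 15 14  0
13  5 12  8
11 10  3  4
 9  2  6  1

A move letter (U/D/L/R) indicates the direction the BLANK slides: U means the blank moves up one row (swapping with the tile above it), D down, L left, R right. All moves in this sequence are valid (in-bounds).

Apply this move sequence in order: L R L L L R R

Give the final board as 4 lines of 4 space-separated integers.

After move 1 (L):
 7 15  0 14
13  5 12  8
11 10  3  4
 9  2  6  1

After move 2 (R):
 7 15 14  0
13  5 12  8
11 10  3  4
 9  2  6  1

After move 3 (L):
 7 15  0 14
13  5 12  8
11 10  3  4
 9  2  6  1

After move 4 (L):
 7  0 15 14
13  5 12  8
11 10  3  4
 9  2  6  1

After move 5 (L):
 0  7 15 14
13  5 12  8
11 10  3  4
 9  2  6  1

After move 6 (R):
 7  0 15 14
13  5 12  8
11 10  3  4
 9  2  6  1

After move 7 (R):
 7 15  0 14
13  5 12  8
11 10  3  4
 9  2  6  1

Answer:  7 15  0 14
13  5 12  8
11 10  3  4
 9  2  6  1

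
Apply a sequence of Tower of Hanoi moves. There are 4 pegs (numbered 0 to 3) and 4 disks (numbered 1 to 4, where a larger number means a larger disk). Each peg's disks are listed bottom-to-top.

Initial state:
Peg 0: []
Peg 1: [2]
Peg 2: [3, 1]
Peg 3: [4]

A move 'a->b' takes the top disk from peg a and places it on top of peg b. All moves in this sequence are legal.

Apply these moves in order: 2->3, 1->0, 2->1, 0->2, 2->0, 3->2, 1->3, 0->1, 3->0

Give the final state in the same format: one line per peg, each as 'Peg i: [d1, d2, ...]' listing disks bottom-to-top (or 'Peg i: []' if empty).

Answer: Peg 0: [3]
Peg 1: [2]
Peg 2: [1]
Peg 3: [4]

Derivation:
After move 1 (2->3):
Peg 0: []
Peg 1: [2]
Peg 2: [3]
Peg 3: [4, 1]

After move 2 (1->0):
Peg 0: [2]
Peg 1: []
Peg 2: [3]
Peg 3: [4, 1]

After move 3 (2->1):
Peg 0: [2]
Peg 1: [3]
Peg 2: []
Peg 3: [4, 1]

After move 4 (0->2):
Peg 0: []
Peg 1: [3]
Peg 2: [2]
Peg 3: [4, 1]

After move 5 (2->0):
Peg 0: [2]
Peg 1: [3]
Peg 2: []
Peg 3: [4, 1]

After move 6 (3->2):
Peg 0: [2]
Peg 1: [3]
Peg 2: [1]
Peg 3: [4]

After move 7 (1->3):
Peg 0: [2]
Peg 1: []
Peg 2: [1]
Peg 3: [4, 3]

After move 8 (0->1):
Peg 0: []
Peg 1: [2]
Peg 2: [1]
Peg 3: [4, 3]

After move 9 (3->0):
Peg 0: [3]
Peg 1: [2]
Peg 2: [1]
Peg 3: [4]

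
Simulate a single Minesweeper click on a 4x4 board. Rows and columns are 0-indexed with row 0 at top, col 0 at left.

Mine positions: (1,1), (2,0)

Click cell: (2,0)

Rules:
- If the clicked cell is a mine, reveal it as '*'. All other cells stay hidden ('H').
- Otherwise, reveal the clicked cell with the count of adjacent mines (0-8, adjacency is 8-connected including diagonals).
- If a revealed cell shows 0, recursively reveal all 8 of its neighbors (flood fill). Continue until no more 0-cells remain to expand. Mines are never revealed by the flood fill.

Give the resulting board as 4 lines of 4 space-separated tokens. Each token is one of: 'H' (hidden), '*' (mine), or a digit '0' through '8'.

H H H H
H H H H
* H H H
H H H H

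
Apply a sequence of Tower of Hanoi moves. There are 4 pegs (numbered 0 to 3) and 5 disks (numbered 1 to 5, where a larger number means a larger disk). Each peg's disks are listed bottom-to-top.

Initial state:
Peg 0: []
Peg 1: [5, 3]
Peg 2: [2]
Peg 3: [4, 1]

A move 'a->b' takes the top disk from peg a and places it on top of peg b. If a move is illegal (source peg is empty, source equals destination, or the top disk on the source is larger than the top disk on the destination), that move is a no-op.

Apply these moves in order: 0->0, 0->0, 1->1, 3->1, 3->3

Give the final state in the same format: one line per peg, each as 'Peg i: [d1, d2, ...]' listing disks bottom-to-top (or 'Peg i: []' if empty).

Answer: Peg 0: []
Peg 1: [5, 3, 1]
Peg 2: [2]
Peg 3: [4]

Derivation:
After move 1 (0->0):
Peg 0: []
Peg 1: [5, 3]
Peg 2: [2]
Peg 3: [4, 1]

After move 2 (0->0):
Peg 0: []
Peg 1: [5, 3]
Peg 2: [2]
Peg 3: [4, 1]

After move 3 (1->1):
Peg 0: []
Peg 1: [5, 3]
Peg 2: [2]
Peg 3: [4, 1]

After move 4 (3->1):
Peg 0: []
Peg 1: [5, 3, 1]
Peg 2: [2]
Peg 3: [4]

After move 5 (3->3):
Peg 0: []
Peg 1: [5, 3, 1]
Peg 2: [2]
Peg 3: [4]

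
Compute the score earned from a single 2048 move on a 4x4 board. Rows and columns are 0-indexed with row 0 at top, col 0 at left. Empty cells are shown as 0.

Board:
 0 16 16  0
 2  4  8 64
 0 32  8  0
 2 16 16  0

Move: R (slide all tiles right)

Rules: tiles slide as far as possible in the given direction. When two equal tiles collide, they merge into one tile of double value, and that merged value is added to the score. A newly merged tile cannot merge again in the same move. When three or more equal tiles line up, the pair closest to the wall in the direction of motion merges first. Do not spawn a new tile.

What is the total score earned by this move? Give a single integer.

Answer: 64

Derivation:
Slide right:
row 0: [0, 16, 16, 0] -> [0, 0, 0, 32]  score +32 (running 32)
row 1: [2, 4, 8, 64] -> [2, 4, 8, 64]  score +0 (running 32)
row 2: [0, 32, 8, 0] -> [0, 0, 32, 8]  score +0 (running 32)
row 3: [2, 16, 16, 0] -> [0, 0, 2, 32]  score +32 (running 64)
Board after move:
 0  0  0 32
 2  4  8 64
 0  0 32  8
 0  0  2 32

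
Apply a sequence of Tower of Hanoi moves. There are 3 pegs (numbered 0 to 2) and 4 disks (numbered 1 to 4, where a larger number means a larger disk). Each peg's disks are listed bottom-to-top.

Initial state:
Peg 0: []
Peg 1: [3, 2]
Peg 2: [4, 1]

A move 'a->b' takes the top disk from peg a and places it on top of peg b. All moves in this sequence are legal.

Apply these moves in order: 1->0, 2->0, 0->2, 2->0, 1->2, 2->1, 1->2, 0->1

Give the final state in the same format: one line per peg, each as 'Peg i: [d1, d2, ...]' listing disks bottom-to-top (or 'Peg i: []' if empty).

After move 1 (1->0):
Peg 0: [2]
Peg 1: [3]
Peg 2: [4, 1]

After move 2 (2->0):
Peg 0: [2, 1]
Peg 1: [3]
Peg 2: [4]

After move 3 (0->2):
Peg 0: [2]
Peg 1: [3]
Peg 2: [4, 1]

After move 4 (2->0):
Peg 0: [2, 1]
Peg 1: [3]
Peg 2: [4]

After move 5 (1->2):
Peg 0: [2, 1]
Peg 1: []
Peg 2: [4, 3]

After move 6 (2->1):
Peg 0: [2, 1]
Peg 1: [3]
Peg 2: [4]

After move 7 (1->2):
Peg 0: [2, 1]
Peg 1: []
Peg 2: [4, 3]

After move 8 (0->1):
Peg 0: [2]
Peg 1: [1]
Peg 2: [4, 3]

Answer: Peg 0: [2]
Peg 1: [1]
Peg 2: [4, 3]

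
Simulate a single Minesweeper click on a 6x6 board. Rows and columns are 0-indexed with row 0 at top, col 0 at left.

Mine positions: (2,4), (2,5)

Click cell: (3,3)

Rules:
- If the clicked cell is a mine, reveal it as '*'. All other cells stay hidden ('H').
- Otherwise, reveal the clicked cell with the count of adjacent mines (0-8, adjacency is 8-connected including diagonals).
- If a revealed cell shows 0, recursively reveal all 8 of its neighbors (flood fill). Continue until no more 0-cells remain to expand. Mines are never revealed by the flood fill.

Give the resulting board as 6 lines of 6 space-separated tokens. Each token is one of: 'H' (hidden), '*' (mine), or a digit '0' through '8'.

H H H H H H
H H H H H H
H H H H H H
H H H 1 H H
H H H H H H
H H H H H H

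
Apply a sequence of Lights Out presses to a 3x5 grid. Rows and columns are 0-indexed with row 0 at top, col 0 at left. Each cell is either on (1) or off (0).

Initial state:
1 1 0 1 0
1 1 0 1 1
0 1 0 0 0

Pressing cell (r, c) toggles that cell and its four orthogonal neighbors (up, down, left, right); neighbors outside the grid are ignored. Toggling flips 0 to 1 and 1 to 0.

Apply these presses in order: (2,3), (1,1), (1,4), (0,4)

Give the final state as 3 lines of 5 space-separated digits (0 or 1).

Answer: 1 0 0 0 0
0 0 1 1 1
0 0 1 1 0

Derivation:
After press 1 at (2,3):
1 1 0 1 0
1 1 0 0 1
0 1 1 1 1

After press 2 at (1,1):
1 0 0 1 0
0 0 1 0 1
0 0 1 1 1

After press 3 at (1,4):
1 0 0 1 1
0 0 1 1 0
0 0 1 1 0

After press 4 at (0,4):
1 0 0 0 0
0 0 1 1 1
0 0 1 1 0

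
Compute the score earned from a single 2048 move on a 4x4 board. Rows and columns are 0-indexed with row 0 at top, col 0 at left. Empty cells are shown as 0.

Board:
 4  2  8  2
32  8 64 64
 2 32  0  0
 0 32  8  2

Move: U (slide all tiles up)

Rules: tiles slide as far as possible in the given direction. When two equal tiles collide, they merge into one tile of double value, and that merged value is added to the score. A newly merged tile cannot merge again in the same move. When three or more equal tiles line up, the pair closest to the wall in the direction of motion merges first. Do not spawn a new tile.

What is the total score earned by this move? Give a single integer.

Slide up:
col 0: [4, 32, 2, 0] -> [4, 32, 2, 0]  score +0 (running 0)
col 1: [2, 8, 32, 32] -> [2, 8, 64, 0]  score +64 (running 64)
col 2: [8, 64, 0, 8] -> [8, 64, 8, 0]  score +0 (running 64)
col 3: [2, 64, 0, 2] -> [2, 64, 2, 0]  score +0 (running 64)
Board after move:
 4  2  8  2
32  8 64 64
 2 64  8  2
 0  0  0  0

Answer: 64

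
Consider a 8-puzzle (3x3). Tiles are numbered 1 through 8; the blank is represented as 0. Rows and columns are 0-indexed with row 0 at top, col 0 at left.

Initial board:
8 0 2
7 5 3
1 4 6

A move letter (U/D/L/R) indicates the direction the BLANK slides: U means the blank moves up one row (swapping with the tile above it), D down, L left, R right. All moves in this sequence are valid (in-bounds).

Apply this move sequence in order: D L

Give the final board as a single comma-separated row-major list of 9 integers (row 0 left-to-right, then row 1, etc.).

After move 1 (D):
8 5 2
7 0 3
1 4 6

After move 2 (L):
8 5 2
0 7 3
1 4 6

Answer: 8, 5, 2, 0, 7, 3, 1, 4, 6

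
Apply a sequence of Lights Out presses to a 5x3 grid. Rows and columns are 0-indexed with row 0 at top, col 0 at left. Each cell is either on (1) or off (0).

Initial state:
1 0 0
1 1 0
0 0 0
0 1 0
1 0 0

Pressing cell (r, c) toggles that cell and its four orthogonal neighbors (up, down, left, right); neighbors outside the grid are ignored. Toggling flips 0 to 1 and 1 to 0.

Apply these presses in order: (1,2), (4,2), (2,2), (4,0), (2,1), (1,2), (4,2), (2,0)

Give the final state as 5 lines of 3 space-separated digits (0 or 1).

After press 1 at (1,2):
1 0 1
1 0 1
0 0 1
0 1 0
1 0 0

After press 2 at (4,2):
1 0 1
1 0 1
0 0 1
0 1 1
1 1 1

After press 3 at (2,2):
1 0 1
1 0 0
0 1 0
0 1 0
1 1 1

After press 4 at (4,0):
1 0 1
1 0 0
0 1 0
1 1 0
0 0 1

After press 5 at (2,1):
1 0 1
1 1 0
1 0 1
1 0 0
0 0 1

After press 6 at (1,2):
1 0 0
1 0 1
1 0 0
1 0 0
0 0 1

After press 7 at (4,2):
1 0 0
1 0 1
1 0 0
1 0 1
0 1 0

After press 8 at (2,0):
1 0 0
0 0 1
0 1 0
0 0 1
0 1 0

Answer: 1 0 0
0 0 1
0 1 0
0 0 1
0 1 0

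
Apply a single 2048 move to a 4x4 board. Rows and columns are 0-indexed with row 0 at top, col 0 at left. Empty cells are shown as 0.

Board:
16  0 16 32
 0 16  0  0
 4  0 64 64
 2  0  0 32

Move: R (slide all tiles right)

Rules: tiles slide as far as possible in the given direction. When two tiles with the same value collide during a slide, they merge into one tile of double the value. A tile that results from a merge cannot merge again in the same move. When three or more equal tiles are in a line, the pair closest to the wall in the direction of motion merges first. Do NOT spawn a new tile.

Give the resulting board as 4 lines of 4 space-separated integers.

Answer:   0   0  32  32
  0   0   0  16
  0   0   4 128
  0   0   2  32

Derivation:
Slide right:
row 0: [16, 0, 16, 32] -> [0, 0, 32, 32]
row 1: [0, 16, 0, 0] -> [0, 0, 0, 16]
row 2: [4, 0, 64, 64] -> [0, 0, 4, 128]
row 3: [2, 0, 0, 32] -> [0, 0, 2, 32]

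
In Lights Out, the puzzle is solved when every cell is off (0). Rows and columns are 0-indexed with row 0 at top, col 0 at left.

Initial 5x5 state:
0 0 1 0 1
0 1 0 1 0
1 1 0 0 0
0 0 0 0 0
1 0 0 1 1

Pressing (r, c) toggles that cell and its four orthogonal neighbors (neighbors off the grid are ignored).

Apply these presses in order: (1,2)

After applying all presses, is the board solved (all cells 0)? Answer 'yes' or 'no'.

After press 1 at (1,2):
0 0 0 0 1
0 0 1 0 0
1 1 1 0 0
0 0 0 0 0
1 0 0 1 1

Lights still on: 8

Answer: no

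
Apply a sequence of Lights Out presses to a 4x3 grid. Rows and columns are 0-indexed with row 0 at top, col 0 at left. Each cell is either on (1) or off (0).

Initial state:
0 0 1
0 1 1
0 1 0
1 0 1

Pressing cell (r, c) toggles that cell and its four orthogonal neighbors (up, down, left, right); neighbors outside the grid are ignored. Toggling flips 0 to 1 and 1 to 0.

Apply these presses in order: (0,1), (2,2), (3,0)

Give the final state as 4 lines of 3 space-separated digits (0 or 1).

Answer: 1 1 0
0 0 0
1 0 1
0 1 0

Derivation:
After press 1 at (0,1):
1 1 0
0 0 1
0 1 0
1 0 1

After press 2 at (2,2):
1 1 0
0 0 0
0 0 1
1 0 0

After press 3 at (3,0):
1 1 0
0 0 0
1 0 1
0 1 0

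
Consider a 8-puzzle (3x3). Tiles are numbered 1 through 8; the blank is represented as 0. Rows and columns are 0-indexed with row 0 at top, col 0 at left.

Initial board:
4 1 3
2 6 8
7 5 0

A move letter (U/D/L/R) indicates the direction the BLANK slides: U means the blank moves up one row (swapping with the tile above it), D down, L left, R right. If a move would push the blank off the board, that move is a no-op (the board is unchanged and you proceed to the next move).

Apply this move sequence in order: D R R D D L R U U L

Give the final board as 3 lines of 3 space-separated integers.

Answer: 4 0 1
2 6 3
7 5 8

Derivation:
After move 1 (D):
4 1 3
2 6 8
7 5 0

After move 2 (R):
4 1 3
2 6 8
7 5 0

After move 3 (R):
4 1 3
2 6 8
7 5 0

After move 4 (D):
4 1 3
2 6 8
7 5 0

After move 5 (D):
4 1 3
2 6 8
7 5 0

After move 6 (L):
4 1 3
2 6 8
7 0 5

After move 7 (R):
4 1 3
2 6 8
7 5 0

After move 8 (U):
4 1 3
2 6 0
7 5 8

After move 9 (U):
4 1 0
2 6 3
7 5 8

After move 10 (L):
4 0 1
2 6 3
7 5 8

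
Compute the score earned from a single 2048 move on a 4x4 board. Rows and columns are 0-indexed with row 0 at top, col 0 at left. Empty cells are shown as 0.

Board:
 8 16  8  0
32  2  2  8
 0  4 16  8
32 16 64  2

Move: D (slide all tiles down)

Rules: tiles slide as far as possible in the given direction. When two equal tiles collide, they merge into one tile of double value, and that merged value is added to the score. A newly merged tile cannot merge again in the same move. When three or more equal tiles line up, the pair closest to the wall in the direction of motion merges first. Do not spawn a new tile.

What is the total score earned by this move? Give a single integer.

Answer: 80

Derivation:
Slide down:
col 0: [8, 32, 0, 32] -> [0, 0, 8, 64]  score +64 (running 64)
col 1: [16, 2, 4, 16] -> [16, 2, 4, 16]  score +0 (running 64)
col 2: [8, 2, 16, 64] -> [8, 2, 16, 64]  score +0 (running 64)
col 3: [0, 8, 8, 2] -> [0, 0, 16, 2]  score +16 (running 80)
Board after move:
 0 16  8  0
 0  2  2  0
 8  4 16 16
64 16 64  2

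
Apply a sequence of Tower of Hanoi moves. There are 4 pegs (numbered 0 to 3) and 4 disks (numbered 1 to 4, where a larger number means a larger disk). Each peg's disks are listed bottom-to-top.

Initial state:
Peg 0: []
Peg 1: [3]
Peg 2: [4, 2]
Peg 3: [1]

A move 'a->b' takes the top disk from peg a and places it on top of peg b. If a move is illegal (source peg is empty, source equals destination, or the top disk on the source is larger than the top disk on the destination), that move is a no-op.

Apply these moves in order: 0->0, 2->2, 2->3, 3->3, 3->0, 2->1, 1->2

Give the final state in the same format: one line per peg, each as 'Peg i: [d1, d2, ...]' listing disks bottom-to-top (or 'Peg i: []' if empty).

Answer: Peg 0: [1]
Peg 1: [3]
Peg 2: [4, 2]
Peg 3: []

Derivation:
After move 1 (0->0):
Peg 0: []
Peg 1: [3]
Peg 2: [4, 2]
Peg 3: [1]

After move 2 (2->2):
Peg 0: []
Peg 1: [3]
Peg 2: [4, 2]
Peg 3: [1]

After move 3 (2->3):
Peg 0: []
Peg 1: [3]
Peg 2: [4, 2]
Peg 3: [1]

After move 4 (3->3):
Peg 0: []
Peg 1: [3]
Peg 2: [4, 2]
Peg 3: [1]

After move 5 (3->0):
Peg 0: [1]
Peg 1: [3]
Peg 2: [4, 2]
Peg 3: []

After move 6 (2->1):
Peg 0: [1]
Peg 1: [3, 2]
Peg 2: [4]
Peg 3: []

After move 7 (1->2):
Peg 0: [1]
Peg 1: [3]
Peg 2: [4, 2]
Peg 3: []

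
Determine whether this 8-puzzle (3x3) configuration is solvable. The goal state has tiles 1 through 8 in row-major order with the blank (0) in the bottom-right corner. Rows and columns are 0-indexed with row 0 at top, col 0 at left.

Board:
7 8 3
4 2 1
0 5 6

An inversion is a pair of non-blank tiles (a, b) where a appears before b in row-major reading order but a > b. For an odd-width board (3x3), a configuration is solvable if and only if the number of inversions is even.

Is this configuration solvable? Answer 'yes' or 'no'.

Inversions (pairs i<j in row-major order where tile[i] > tile[j] > 0): 17
17 is odd, so the puzzle is not solvable.

Answer: no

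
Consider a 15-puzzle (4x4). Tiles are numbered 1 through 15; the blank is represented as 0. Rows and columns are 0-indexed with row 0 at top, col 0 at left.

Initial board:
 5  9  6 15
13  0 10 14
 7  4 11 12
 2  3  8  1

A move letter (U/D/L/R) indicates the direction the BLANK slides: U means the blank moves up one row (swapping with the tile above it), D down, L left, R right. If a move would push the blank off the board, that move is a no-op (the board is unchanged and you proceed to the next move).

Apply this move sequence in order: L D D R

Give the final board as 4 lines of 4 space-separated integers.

After move 1 (L):
 5  9  6 15
 0 13 10 14
 7  4 11 12
 2  3  8  1

After move 2 (D):
 5  9  6 15
 7 13 10 14
 0  4 11 12
 2  3  8  1

After move 3 (D):
 5  9  6 15
 7 13 10 14
 2  4 11 12
 0  3  8  1

After move 4 (R):
 5  9  6 15
 7 13 10 14
 2  4 11 12
 3  0  8  1

Answer:  5  9  6 15
 7 13 10 14
 2  4 11 12
 3  0  8  1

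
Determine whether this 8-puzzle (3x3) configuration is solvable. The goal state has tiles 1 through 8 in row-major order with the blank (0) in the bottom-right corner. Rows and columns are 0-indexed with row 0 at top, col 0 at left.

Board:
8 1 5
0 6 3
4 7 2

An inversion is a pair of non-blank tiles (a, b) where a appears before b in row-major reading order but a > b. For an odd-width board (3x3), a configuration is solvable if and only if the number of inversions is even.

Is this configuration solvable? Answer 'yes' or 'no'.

Answer: yes

Derivation:
Inversions (pairs i<j in row-major order where tile[i] > tile[j] > 0): 16
16 is even, so the puzzle is solvable.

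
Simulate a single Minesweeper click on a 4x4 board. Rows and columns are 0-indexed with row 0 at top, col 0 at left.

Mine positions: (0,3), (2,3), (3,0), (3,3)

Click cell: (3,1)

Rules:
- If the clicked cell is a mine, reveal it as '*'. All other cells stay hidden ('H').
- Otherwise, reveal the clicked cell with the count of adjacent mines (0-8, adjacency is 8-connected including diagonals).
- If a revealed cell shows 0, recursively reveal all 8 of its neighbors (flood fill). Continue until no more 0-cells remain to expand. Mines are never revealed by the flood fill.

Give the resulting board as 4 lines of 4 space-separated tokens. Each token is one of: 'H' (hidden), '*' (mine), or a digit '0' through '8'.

H H H H
H H H H
H H H H
H 1 H H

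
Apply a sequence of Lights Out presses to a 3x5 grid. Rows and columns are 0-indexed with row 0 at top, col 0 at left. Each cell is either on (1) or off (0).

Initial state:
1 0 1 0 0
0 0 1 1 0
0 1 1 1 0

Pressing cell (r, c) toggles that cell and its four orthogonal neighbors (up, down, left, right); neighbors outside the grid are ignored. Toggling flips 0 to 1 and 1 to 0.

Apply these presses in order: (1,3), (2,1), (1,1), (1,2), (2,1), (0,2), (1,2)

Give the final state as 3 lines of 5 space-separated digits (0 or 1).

Answer: 1 0 0 0 0
1 1 0 0 1
0 0 1 0 0

Derivation:
After press 1 at (1,3):
1 0 1 1 0
0 0 0 0 1
0 1 1 0 0

After press 2 at (2,1):
1 0 1 1 0
0 1 0 0 1
1 0 0 0 0

After press 3 at (1,1):
1 1 1 1 0
1 0 1 0 1
1 1 0 0 0

After press 4 at (1,2):
1 1 0 1 0
1 1 0 1 1
1 1 1 0 0

After press 5 at (2,1):
1 1 0 1 0
1 0 0 1 1
0 0 0 0 0

After press 6 at (0,2):
1 0 1 0 0
1 0 1 1 1
0 0 0 0 0

After press 7 at (1,2):
1 0 0 0 0
1 1 0 0 1
0 0 1 0 0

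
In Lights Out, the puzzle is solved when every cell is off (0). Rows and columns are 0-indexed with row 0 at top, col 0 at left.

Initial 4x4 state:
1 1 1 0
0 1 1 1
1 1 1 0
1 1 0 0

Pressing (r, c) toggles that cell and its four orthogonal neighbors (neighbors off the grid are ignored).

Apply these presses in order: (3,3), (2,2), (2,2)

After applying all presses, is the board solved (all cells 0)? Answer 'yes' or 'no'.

Answer: no

Derivation:
After press 1 at (3,3):
1 1 1 0
0 1 1 1
1 1 1 1
1 1 1 1

After press 2 at (2,2):
1 1 1 0
0 1 0 1
1 0 0 0
1 1 0 1

After press 3 at (2,2):
1 1 1 0
0 1 1 1
1 1 1 1
1 1 1 1

Lights still on: 14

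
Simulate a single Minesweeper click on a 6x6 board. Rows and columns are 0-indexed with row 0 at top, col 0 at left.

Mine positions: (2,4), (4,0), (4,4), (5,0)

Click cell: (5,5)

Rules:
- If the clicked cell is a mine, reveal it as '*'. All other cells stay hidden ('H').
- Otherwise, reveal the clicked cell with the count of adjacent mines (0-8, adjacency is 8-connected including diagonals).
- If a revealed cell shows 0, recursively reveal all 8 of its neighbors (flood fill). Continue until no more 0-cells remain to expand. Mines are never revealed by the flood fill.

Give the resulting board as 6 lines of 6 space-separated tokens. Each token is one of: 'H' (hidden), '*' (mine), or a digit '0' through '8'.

H H H H H H
H H H H H H
H H H H H H
H H H H H H
H H H H H H
H H H H H 1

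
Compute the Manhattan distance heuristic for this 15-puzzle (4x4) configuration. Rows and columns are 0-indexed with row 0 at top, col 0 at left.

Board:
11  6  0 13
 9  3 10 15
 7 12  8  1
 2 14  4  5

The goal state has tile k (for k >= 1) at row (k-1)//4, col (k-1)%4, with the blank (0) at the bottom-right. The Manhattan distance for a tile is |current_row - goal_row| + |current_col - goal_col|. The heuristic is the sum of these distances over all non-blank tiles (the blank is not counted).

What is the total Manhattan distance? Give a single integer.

Answer: 44

Derivation:
Tile 11: at (0,0), goal (2,2), distance |0-2|+|0-2| = 4
Tile 6: at (0,1), goal (1,1), distance |0-1|+|1-1| = 1
Tile 13: at (0,3), goal (3,0), distance |0-3|+|3-0| = 6
Tile 9: at (1,0), goal (2,0), distance |1-2|+|0-0| = 1
Tile 3: at (1,1), goal (0,2), distance |1-0|+|1-2| = 2
Tile 10: at (1,2), goal (2,1), distance |1-2|+|2-1| = 2
Tile 15: at (1,3), goal (3,2), distance |1-3|+|3-2| = 3
Tile 7: at (2,0), goal (1,2), distance |2-1|+|0-2| = 3
Tile 12: at (2,1), goal (2,3), distance |2-2|+|1-3| = 2
Tile 8: at (2,2), goal (1,3), distance |2-1|+|2-3| = 2
Tile 1: at (2,3), goal (0,0), distance |2-0|+|3-0| = 5
Tile 2: at (3,0), goal (0,1), distance |3-0|+|0-1| = 4
Tile 14: at (3,1), goal (3,1), distance |3-3|+|1-1| = 0
Tile 4: at (3,2), goal (0,3), distance |3-0|+|2-3| = 4
Tile 5: at (3,3), goal (1,0), distance |3-1|+|3-0| = 5
Sum: 4 + 1 + 6 + 1 + 2 + 2 + 3 + 3 + 2 + 2 + 5 + 4 + 0 + 4 + 5 = 44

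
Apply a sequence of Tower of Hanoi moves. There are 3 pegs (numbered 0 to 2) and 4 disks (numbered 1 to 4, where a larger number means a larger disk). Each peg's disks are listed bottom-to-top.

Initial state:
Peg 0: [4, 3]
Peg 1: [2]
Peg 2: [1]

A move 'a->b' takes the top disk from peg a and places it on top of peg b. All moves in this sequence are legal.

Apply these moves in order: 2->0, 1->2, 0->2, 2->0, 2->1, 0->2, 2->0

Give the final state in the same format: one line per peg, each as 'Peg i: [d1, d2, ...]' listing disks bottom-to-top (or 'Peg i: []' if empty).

After move 1 (2->0):
Peg 0: [4, 3, 1]
Peg 1: [2]
Peg 2: []

After move 2 (1->2):
Peg 0: [4, 3, 1]
Peg 1: []
Peg 2: [2]

After move 3 (0->2):
Peg 0: [4, 3]
Peg 1: []
Peg 2: [2, 1]

After move 4 (2->0):
Peg 0: [4, 3, 1]
Peg 1: []
Peg 2: [2]

After move 5 (2->1):
Peg 0: [4, 3, 1]
Peg 1: [2]
Peg 2: []

After move 6 (0->2):
Peg 0: [4, 3]
Peg 1: [2]
Peg 2: [1]

After move 7 (2->0):
Peg 0: [4, 3, 1]
Peg 1: [2]
Peg 2: []

Answer: Peg 0: [4, 3, 1]
Peg 1: [2]
Peg 2: []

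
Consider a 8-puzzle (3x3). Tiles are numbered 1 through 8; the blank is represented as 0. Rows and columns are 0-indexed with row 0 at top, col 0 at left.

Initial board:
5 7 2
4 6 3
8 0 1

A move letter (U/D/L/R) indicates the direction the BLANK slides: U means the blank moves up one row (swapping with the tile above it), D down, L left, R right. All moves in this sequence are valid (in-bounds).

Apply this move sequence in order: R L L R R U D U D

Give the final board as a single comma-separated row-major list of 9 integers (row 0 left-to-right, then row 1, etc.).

Answer: 5, 7, 2, 4, 6, 3, 8, 1, 0

Derivation:
After move 1 (R):
5 7 2
4 6 3
8 1 0

After move 2 (L):
5 7 2
4 6 3
8 0 1

After move 3 (L):
5 7 2
4 6 3
0 8 1

After move 4 (R):
5 7 2
4 6 3
8 0 1

After move 5 (R):
5 7 2
4 6 3
8 1 0

After move 6 (U):
5 7 2
4 6 0
8 1 3

After move 7 (D):
5 7 2
4 6 3
8 1 0

After move 8 (U):
5 7 2
4 6 0
8 1 3

After move 9 (D):
5 7 2
4 6 3
8 1 0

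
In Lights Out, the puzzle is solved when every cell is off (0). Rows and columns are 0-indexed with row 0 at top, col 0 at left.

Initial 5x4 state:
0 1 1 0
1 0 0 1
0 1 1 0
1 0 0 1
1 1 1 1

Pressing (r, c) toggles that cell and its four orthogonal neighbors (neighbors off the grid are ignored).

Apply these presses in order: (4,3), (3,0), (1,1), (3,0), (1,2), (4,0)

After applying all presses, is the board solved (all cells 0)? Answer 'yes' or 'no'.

After press 1 at (4,3):
0 1 1 0
1 0 0 1
0 1 1 0
1 0 0 0
1 1 0 0

After press 2 at (3,0):
0 1 1 0
1 0 0 1
1 1 1 0
0 1 0 0
0 1 0 0

After press 3 at (1,1):
0 0 1 0
0 1 1 1
1 0 1 0
0 1 0 0
0 1 0 0

After press 4 at (3,0):
0 0 1 0
0 1 1 1
0 0 1 0
1 0 0 0
1 1 0 0

After press 5 at (1,2):
0 0 0 0
0 0 0 0
0 0 0 0
1 0 0 0
1 1 0 0

After press 6 at (4,0):
0 0 0 0
0 0 0 0
0 0 0 0
0 0 0 0
0 0 0 0

Lights still on: 0

Answer: yes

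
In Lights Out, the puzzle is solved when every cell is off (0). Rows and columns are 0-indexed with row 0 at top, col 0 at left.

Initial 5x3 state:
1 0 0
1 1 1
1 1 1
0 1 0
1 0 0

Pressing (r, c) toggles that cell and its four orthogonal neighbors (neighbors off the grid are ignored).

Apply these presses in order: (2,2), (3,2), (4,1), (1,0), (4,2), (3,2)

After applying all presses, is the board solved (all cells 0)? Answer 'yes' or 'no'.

Answer: yes

Derivation:
After press 1 at (2,2):
1 0 0
1 1 0
1 0 0
0 1 1
1 0 0

After press 2 at (3,2):
1 0 0
1 1 0
1 0 1
0 0 0
1 0 1

After press 3 at (4,1):
1 0 0
1 1 0
1 0 1
0 1 0
0 1 0

After press 4 at (1,0):
0 0 0
0 0 0
0 0 1
0 1 0
0 1 0

After press 5 at (4,2):
0 0 0
0 0 0
0 0 1
0 1 1
0 0 1

After press 6 at (3,2):
0 0 0
0 0 0
0 0 0
0 0 0
0 0 0

Lights still on: 0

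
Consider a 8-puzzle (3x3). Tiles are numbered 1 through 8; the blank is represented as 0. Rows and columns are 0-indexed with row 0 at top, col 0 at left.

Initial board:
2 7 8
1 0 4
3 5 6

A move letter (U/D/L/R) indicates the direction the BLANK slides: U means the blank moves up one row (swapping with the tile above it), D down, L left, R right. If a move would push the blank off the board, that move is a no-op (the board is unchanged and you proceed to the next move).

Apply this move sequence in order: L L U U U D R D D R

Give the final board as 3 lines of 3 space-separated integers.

Answer: 2 7 8
1 5 4
3 6 0

Derivation:
After move 1 (L):
2 7 8
0 1 4
3 5 6

After move 2 (L):
2 7 8
0 1 4
3 5 6

After move 3 (U):
0 7 8
2 1 4
3 5 6

After move 4 (U):
0 7 8
2 1 4
3 5 6

After move 5 (U):
0 7 8
2 1 4
3 5 6

After move 6 (D):
2 7 8
0 1 4
3 5 6

After move 7 (R):
2 7 8
1 0 4
3 5 6

After move 8 (D):
2 7 8
1 5 4
3 0 6

After move 9 (D):
2 7 8
1 5 4
3 0 6

After move 10 (R):
2 7 8
1 5 4
3 6 0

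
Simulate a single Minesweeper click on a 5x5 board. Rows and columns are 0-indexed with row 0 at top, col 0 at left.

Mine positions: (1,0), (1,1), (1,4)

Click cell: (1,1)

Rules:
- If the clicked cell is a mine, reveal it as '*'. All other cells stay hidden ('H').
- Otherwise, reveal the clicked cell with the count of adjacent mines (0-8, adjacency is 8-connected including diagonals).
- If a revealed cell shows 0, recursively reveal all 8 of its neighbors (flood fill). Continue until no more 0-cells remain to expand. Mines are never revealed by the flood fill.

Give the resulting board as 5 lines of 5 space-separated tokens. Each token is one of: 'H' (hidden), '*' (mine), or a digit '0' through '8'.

H H H H H
H * H H H
H H H H H
H H H H H
H H H H H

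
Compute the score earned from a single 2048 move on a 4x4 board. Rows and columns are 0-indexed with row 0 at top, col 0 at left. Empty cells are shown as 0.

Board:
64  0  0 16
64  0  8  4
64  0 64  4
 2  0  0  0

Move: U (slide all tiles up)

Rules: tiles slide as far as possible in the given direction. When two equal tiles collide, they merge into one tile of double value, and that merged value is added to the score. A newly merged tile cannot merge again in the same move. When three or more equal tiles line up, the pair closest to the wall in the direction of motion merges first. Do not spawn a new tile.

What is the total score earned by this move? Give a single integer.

Slide up:
col 0: [64, 64, 64, 2] -> [128, 64, 2, 0]  score +128 (running 128)
col 1: [0, 0, 0, 0] -> [0, 0, 0, 0]  score +0 (running 128)
col 2: [0, 8, 64, 0] -> [8, 64, 0, 0]  score +0 (running 128)
col 3: [16, 4, 4, 0] -> [16, 8, 0, 0]  score +8 (running 136)
Board after move:
128   0   8  16
 64   0  64   8
  2   0   0   0
  0   0   0   0

Answer: 136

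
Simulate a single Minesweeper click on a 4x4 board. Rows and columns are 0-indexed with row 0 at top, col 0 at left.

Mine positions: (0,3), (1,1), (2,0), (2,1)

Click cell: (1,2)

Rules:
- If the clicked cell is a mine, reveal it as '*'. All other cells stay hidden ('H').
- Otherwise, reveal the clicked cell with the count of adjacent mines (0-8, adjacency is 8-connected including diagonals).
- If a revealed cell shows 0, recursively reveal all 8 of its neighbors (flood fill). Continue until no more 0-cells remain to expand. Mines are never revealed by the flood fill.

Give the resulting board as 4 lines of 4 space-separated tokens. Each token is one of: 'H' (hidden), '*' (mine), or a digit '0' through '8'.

H H H H
H H 3 H
H H H H
H H H H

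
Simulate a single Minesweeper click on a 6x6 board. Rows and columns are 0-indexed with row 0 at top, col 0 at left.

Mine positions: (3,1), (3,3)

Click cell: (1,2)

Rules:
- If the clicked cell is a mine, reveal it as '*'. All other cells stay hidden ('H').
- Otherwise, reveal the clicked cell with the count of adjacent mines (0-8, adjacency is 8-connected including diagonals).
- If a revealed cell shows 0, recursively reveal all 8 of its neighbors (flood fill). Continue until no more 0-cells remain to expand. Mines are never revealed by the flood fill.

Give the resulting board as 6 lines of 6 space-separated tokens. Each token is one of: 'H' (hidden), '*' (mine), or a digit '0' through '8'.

0 0 0 0 0 0
0 0 0 0 0 0
1 1 2 1 1 0
H H H H 1 0
1 1 2 1 1 0
0 0 0 0 0 0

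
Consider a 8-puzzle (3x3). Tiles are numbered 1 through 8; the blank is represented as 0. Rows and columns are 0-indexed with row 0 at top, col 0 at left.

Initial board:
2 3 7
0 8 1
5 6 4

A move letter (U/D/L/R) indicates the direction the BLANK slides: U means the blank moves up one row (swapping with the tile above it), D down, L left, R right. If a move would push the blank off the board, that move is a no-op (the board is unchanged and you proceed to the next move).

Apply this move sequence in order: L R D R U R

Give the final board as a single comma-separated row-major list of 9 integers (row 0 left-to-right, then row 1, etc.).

After move 1 (L):
2 3 7
0 8 1
5 6 4

After move 2 (R):
2 3 7
8 0 1
5 6 4

After move 3 (D):
2 3 7
8 6 1
5 0 4

After move 4 (R):
2 3 7
8 6 1
5 4 0

After move 5 (U):
2 3 7
8 6 0
5 4 1

After move 6 (R):
2 3 7
8 6 0
5 4 1

Answer: 2, 3, 7, 8, 6, 0, 5, 4, 1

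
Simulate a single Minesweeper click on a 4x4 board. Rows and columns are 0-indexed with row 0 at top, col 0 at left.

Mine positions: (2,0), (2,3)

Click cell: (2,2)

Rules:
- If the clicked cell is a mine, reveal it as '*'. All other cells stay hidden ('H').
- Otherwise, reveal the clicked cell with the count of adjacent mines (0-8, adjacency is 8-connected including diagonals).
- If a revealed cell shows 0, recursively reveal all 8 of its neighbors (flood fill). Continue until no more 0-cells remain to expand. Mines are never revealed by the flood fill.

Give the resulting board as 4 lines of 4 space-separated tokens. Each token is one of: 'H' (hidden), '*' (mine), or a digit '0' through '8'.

H H H H
H H H H
H H 1 H
H H H H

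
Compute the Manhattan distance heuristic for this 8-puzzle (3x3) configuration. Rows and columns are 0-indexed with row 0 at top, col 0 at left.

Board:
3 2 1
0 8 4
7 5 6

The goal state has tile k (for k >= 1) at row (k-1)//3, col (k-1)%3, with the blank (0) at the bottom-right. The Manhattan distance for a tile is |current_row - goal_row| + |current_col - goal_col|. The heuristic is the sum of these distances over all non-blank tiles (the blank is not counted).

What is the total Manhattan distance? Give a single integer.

Answer: 9

Derivation:
Tile 3: at (0,0), goal (0,2), distance |0-0|+|0-2| = 2
Tile 2: at (0,1), goal (0,1), distance |0-0|+|1-1| = 0
Tile 1: at (0,2), goal (0,0), distance |0-0|+|2-0| = 2
Tile 8: at (1,1), goal (2,1), distance |1-2|+|1-1| = 1
Tile 4: at (1,2), goal (1,0), distance |1-1|+|2-0| = 2
Tile 7: at (2,0), goal (2,0), distance |2-2|+|0-0| = 0
Tile 5: at (2,1), goal (1,1), distance |2-1|+|1-1| = 1
Tile 6: at (2,2), goal (1,2), distance |2-1|+|2-2| = 1
Sum: 2 + 0 + 2 + 1 + 2 + 0 + 1 + 1 = 9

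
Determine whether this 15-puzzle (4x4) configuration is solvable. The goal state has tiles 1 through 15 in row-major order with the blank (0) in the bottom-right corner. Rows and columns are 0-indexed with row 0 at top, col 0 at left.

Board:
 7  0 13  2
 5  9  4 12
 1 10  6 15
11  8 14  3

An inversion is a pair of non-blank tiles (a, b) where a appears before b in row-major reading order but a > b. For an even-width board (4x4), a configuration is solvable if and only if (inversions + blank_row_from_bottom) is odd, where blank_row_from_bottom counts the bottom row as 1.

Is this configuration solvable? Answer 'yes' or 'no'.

Answer: no

Derivation:
Inversions: 46
Blank is in row 0 (0-indexed from top), which is row 4 counting from the bottom (bottom = 1).
46 + 4 = 50, which is even, so the puzzle is not solvable.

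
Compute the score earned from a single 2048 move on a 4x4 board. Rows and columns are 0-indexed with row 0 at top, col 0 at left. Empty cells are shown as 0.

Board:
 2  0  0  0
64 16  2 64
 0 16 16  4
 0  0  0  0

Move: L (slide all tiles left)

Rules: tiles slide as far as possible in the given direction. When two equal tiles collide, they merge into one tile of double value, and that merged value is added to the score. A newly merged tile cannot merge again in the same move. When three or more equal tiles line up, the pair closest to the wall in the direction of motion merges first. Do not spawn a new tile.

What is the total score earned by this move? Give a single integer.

Slide left:
row 0: [2, 0, 0, 0] -> [2, 0, 0, 0]  score +0 (running 0)
row 1: [64, 16, 2, 64] -> [64, 16, 2, 64]  score +0 (running 0)
row 2: [0, 16, 16, 4] -> [32, 4, 0, 0]  score +32 (running 32)
row 3: [0, 0, 0, 0] -> [0, 0, 0, 0]  score +0 (running 32)
Board after move:
 2  0  0  0
64 16  2 64
32  4  0  0
 0  0  0  0

Answer: 32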